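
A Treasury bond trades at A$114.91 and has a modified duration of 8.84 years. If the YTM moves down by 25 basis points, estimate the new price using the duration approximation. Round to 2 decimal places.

A$117.45

Duration approximation: ΔP/P ≈ -D_mod · Δy = -8.84 × (-0.0025) = +0.022100.
New price ≈ 114.91 × (1 + 0.022100) = 117.449511.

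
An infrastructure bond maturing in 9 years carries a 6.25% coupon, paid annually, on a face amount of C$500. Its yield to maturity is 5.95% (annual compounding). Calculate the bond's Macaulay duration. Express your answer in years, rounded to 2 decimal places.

Periodic yield y = 0.0595. Discount each cash flow and weight by its year:
  t   CF        PV=CF/(1+0.0595)^t    t·PV
  1        31.25        29.4950        29.4950
  2        31.25        27.8386        55.6773
  3        31.25        26.2753        78.8258
  4        31.25        24.7997        99.1987
  5        31.25        23.4070       117.0349
  6        31.25        22.0925       132.5548
  7        31.25        20.8518       145.9625
  8        31.25        19.6808       157.4462
  9       531.25       315.7841     2,842.0571
  Σ                    510.2248     3,658.2524
Price P = Σ PV = 510.2248.
Macaulay duration = Σ(t·PV) / P = 3,658.2524 / 510.2248 = 7.16988 years.

7.17 years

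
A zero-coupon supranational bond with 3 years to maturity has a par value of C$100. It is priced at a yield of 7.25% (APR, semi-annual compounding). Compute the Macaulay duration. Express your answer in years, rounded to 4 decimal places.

3.0000 years

A zero-coupon bond has a single cash flow at maturity, so its Macaulay duration equals its maturity: 3 years.
(Equivalently: 6 semi-annual periods ÷ 2 = 3 years.)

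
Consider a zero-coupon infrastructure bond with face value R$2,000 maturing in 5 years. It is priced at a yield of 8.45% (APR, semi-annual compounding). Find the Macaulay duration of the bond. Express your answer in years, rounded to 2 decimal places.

A zero-coupon bond has a single cash flow at maturity, so its Macaulay duration equals its maturity: 5 years.
(Equivalently: 10 semi-annual periods ÷ 2 = 5 years.)

5.00 years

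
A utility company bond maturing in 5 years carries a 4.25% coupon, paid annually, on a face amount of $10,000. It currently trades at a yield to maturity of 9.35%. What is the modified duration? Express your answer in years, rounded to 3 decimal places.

Periodic yield y = 0.0935. First find Macaulay duration:
  t   CF        PV=CF/(1+0.0935)^t    t·PV
  1       425.00       388.6603       388.6603
  2       425.00       355.4278       710.8555
  3       425.00       325.0368       975.1105
  4       425.00       297.2445     1,188.9779
  5    10,425.00     6,667.7933    33,338.9664
  Σ                  8,034.1626    36,602.5705
P = 8,034.1626; Macaulay duration = 36,602.5705 / 8,034.1626 = 4.55587 years.
Modified duration = D_Mac / (1 + y) = 4.55587 / 1.0935 = 4.16632 years.

4.166 years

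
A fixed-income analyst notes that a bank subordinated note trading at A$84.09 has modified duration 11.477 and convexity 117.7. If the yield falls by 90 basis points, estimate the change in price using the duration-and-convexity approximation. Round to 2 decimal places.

+A$9.09

Duration effect: -D_mod·Δy = -11.477 × (-0.009) = +0.103293
Convexity effect: ½·C·(Δy)² = 0.5 × 117.7 × (-0.009)² = +0.00476685
ΔP/P ≈ +0.103293 + 0.00476685 = +0.10805985
ΔP ≈ 84.09 × (+0.10805985) = +9.0867527865.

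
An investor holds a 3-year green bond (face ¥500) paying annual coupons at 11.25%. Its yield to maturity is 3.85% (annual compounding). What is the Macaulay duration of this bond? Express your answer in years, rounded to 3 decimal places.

Periodic yield y = 0.0385. Discount each cash flow and weight by its year:
  t   CF        PV=CF/(1+0.0385)^t    t·PV
  1        56.25        54.1647        54.1647
  2        56.25        52.1566       104.3133
  3       556.25       496.6501     1,489.9503
  Σ                    602.9714     1,648.4282
Price P = Σ PV = 602.9714.
Macaulay duration = Σ(t·PV) / P = 1,648.4282 / 602.9714 = 2.73384 years.

2.734 years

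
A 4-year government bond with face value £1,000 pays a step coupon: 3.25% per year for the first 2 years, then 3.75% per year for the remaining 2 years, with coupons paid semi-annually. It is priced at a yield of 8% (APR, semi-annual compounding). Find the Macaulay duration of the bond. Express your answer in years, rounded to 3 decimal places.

Periodic yield y = 0.04. Discount each cash flow and weight by its period:
  t   CF        PV=CF/(1+0.04)^t    t·PV
  1        16.25        15.6250        15.6250
  2        16.25        15.0240        30.0481
  3        16.25        14.4462        43.3386
  4        16.25        13.8906        55.5623
  5        18.75        15.4111        77.0557
  6        18.75        14.8184        88.9104
  7        18.75        14.2485        99.7392
  8     1,018.75       744.3906     5,955.1252
  Σ                    847.8544     6,365.4044
Price P = Σ PV = 847.8544.
Macaulay duration = Σ(t·PV) / P = 6,365.4044 / 847.8544 = 7.50766 half-year periods.
In years: 7.50766 / 2 = 3.75383 years.

3.754 years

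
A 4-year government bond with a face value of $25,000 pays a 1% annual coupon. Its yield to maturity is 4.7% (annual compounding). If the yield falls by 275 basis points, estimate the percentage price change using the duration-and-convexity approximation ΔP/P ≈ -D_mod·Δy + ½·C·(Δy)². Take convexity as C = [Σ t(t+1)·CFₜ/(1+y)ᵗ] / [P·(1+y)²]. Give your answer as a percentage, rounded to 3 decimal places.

With y = 0.047:
  t   CF        PV=CF/(1+0.047)^t    t·PV        t(t+1)·PV
  1       250.00       238.7775       238.7775         477.5549
  2       250.00       228.0587       456.1174       1,368.3522
  3       250.00       217.8211       653.4633       2,613.8533
  4    25,250.00    21,012.3514    84,049.4057     420,247.0286
  Σ                 21,697.0087    85,397.7639     424,706.7890
P = 21,697.0087; D_Mac = 3.93592 yrs; D_mod = 3.75924 yrs; C = 17.85649.
Duration effect: -3.75924 × (-0.0275) = +0.103379
Convexity effect: 0.5 × 17.85649 × (-0.0275)² = +0.0067520
ΔP/P ≈ +0.103379 + 0.0067520 = +0.110131 = +11.0131%.

+11.013%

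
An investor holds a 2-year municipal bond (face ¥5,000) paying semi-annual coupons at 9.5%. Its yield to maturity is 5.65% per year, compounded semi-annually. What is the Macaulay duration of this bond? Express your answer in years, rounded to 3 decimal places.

Periodic yield y = 0.02825. Discount each cash flow and weight by its period:
  t   CF        PV=CF/(1+0.02825)^t    t·PV
  1       237.50       230.9750       230.9750
  2       237.50       224.6292       449.2584
  3       237.50       218.4578       655.3733
  4     5,237.50     4,685.2111    18,740.8444
  Σ                  5,359.2730    20,076.4510
Price P = Σ PV = 5,359.2730.
Macaulay duration = Σ(t·PV) / P = 20,076.4510 / 5,359.2730 = 3.74611 half-year periods.
In years: 3.74611 / 2 = 1.87306 years.

1.873 years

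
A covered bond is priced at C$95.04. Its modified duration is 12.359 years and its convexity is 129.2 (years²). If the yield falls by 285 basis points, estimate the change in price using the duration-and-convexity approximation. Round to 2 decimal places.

+C$38.46

Duration effect: -D_mod·Δy = -12.359 × (-0.0285) = +0.3522315
Convexity effect: ½·C·(Δy)² = 0.5 × 129.2 × (-0.0285)² = +0.05247135
ΔP/P ≈ +0.3522315 + 0.05247135 = +0.40470285
ΔP ≈ 95.04 × (+0.40470285) = +38.462958864.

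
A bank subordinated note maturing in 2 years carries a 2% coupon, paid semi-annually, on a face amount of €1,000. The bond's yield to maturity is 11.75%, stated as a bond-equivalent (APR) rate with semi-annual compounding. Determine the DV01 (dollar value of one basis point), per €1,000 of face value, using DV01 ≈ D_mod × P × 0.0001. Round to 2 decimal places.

€0.15

Periodic yield y = 0.05875.
  t   CF        PV=CF/(1+0.05875)^t    t·PV
  1        10.00         9.4451         9.4451
  2        10.00         8.9210        17.8420
  3        10.00         8.4260        25.2779
  4     1,010.00       803.7994     3,215.1976
  Σ                    830.5915     3,267.7626
P = 830.5915; D_Mac = 3.93426 half-year periods = 1.96713 yrs; D_mod = 1.85797 yrs.
DV01 ≈ 1.85797 × 830.5915 × 0.0001 = 0.154322.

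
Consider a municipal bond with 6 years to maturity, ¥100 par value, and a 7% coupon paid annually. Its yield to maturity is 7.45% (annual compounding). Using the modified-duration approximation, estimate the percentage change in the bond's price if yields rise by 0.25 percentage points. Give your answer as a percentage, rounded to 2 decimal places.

Periodic yield y = 0.0745. Modified duration first:
  t   CF        PV=CF/(1+0.0745)^t    t·PV
  1         7.00         6.5147         6.5147
  2         7.00         6.0630        12.1259
  3         7.00         5.6426        16.9278
  4         7.00         5.2514        21.0055
  5         7.00         4.8873        24.4363
  6       107.00        69.5257       417.1541
  Σ                     97.8845       498.1643
P = 97.8845; D_Mac = 5.08931 yrs; D_mod = 5.08931/(1+0.0745) = 4.73644 yrs.
ΔP/P ≈ -D_mod · Δy = -4.73644 × (+0.0025) = -0.011841 = -1.1841%.

-1.18%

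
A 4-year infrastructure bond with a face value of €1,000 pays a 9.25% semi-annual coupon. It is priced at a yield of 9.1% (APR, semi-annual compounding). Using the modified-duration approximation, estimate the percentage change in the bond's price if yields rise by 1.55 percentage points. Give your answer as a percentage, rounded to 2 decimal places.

-5.09%

Periodic yield y = 0.0455. Modified duration first:
  t   CF        PV=CF/(1+0.0455)^t    t·PV
  1        46.25        44.2372        44.2372
  2        46.25        42.3120        84.6240
  3        46.25        40.4706       121.4118
  4        46.25        38.7093       154.8373
  5        46.25        37.0247       185.1235
  6        46.25        35.4134       212.4803
  7        46.25        33.8722       237.1054
  8     1,046.25       732.8974     5,863.1791
  Σ                  1,004.9368     6,902.9987
P = 1,004.9368; D_Mac = 6.86909 half-year periods = 3.43454 yrs; D_mod = 3.43454/(1+0.0455) = 3.28507 yrs.
ΔP/P ≈ -D_mod · Δy = -3.28507 × (+0.0155) = -0.050919 = -5.0919%.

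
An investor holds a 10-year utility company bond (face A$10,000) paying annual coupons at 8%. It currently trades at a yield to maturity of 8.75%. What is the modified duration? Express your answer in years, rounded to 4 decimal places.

6.5943 years

Periodic yield y = 0.0875. First find Macaulay duration:
  t   CF        PV=CF/(1+0.0875)^t    t·PV
  1       800.00       735.6322       735.6322
  2       800.00       676.4434     1,352.8868
  3       800.00       622.0169     1,866.0507
  4       800.00       571.9696     2,287.8783
  5       800.00       525.9490     2,629.7452
  6       800.00       483.6313     2,901.7878
  7       800.00       444.7184     3,113.0290
  8       800.00       408.9365     3,271.4919
  9       800.00       376.0336     3,384.3020
  10   10,800.00     4,668.0027    46,680.0271
  Σ                  9,513.3335    68,222.8308
P = 9,513.3335; Macaulay duration = 68,222.8308 / 9,513.3335 = 7.17129 years.
Modified duration = D_Mac / (1 + y) = 7.17129 / 1.0875 = 6.59429 years.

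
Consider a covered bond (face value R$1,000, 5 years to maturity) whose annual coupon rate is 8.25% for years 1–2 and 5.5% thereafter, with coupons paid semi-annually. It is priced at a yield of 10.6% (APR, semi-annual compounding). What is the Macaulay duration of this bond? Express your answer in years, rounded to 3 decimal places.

Periodic yield y = 0.053. Discount each cash flow and weight by its period:
  t   CF        PV=CF/(1+0.053)^t    t·PV
  1        41.25        39.1738        39.1738
  2        41.25        37.2021        74.4042
  3        41.25        35.3296       105.9888
  4        41.25        33.5514       134.2055
  5        27.50        21.2418       106.2089
  6        27.50        20.1726       121.0358
  7        27.50        19.1573       134.1010
  8        27.50        18.1931       145.5445
  9        27.50        17.2774       155.4962
  10    1,027.50       613.0531     6,130.5314
  Σ                    854.3521     7,146.6901
Price P = Σ PV = 854.3521.
Macaulay duration = Σ(t·PV) / P = 7,146.6901 / 854.3521 = 8.36504 half-year periods.
In years: 8.36504 / 2 = 4.18252 years.

4.183 years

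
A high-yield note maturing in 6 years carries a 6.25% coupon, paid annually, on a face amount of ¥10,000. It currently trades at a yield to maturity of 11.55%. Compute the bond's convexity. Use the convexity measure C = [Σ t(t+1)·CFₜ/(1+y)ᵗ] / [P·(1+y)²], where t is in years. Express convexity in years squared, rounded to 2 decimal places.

26.82

With y = 0.1155:
  t   CF        PV=CF/(1+0.1155)^t    t·PV        t(t+1)·PV
  1       625.00       560.2869       560.2869       1,120.5737
  2       625.00       502.2742     1,004.5484       3,013.6452
  3       625.00       450.2682     1,350.8047       5,403.2186
  4       625.00       403.6470     1,614.5880       8,072.9398
  5       625.00       361.8530     1,809.2649      10,855.5892
  6    10,625.00     5,514.5679    33,087.4076     231,611.8531
  Σ                  7,792.8972    39,426.9003     260,077.8196
P = 7,792.8972.
Convexity = Σ t(t+1)·PV / [P·(1+y)²] = 260,077.8196 / (7,792.8972 × 1.244340) = 26.82040.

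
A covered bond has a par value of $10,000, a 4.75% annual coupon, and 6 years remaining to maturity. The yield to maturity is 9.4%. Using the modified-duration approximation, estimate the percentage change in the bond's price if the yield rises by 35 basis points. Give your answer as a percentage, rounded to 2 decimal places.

-1.69%

Periodic yield y = 0.094. Modified duration first:
  t   CF        PV=CF/(1+0.094)^t    t·PV
  1       475.00       434.1865       434.1865
  2       475.00       396.8798       793.7595
  3       475.00       362.7786     1,088.3358
  4       475.00       331.6075     1,326.4299
  5       475.00       303.1147     1,515.5735
  6    10,475.00     6,110.1251    36,660.7504
  Σ                  7,938.6921    41,819.0356
P = 7,938.6921; D_Mac = 5.26775 yrs; D_mod = 5.26775/(1+0.094) = 4.81513 yrs.
ΔP/P ≈ -D_mod · Δy = -4.81513 × (+0.0035) = -0.016853 = -1.6853%.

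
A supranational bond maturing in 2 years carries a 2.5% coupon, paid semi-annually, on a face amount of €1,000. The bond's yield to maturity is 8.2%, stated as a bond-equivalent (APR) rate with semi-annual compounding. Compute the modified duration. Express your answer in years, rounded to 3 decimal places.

1.884 years

Periodic yield y = 0.041. First find Macaulay duration:
  t   CF        PV=CF/(1+0.041)^t    t·PV
  1        12.50        12.0077        12.0077
  2        12.50        11.5348        23.0695
  3        12.50        11.0805        33.2414
  4     1,012.50       862.1684     3,448.6737
  Σ                    896.7913     3,516.9923
P = 896.7913; Macaulay duration = 3,516.9923 / 896.7913 = 3.92175 half-year periods = 1.96088 years.
Modified duration = D_Mac / (1 + y) = 1.96088 / 1.041 = 1.88365 years.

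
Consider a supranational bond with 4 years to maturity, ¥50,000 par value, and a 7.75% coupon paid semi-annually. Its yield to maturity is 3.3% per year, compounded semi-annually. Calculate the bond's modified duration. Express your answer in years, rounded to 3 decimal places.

3.499 years

Periodic yield y = 0.0165. First find Macaulay duration:
  t   CF        PV=CF/(1+0.0165)^t    t·PV
  1     1,937.50     1,906.0502     1,906.0502
  2     1,937.50     1,875.1108     3,750.2217
  3     1,937.50     1,844.6737     5,534.0212
  4     1,937.50     1,814.7307     7,258.9227
  5     1,937.50     1,785.2737     8,926.3683
  6     1,937.50     1,756.2948    10,537.7687
  7     1,937.50     1,727.7863    12,094.5042
  8    51,937.50    45,564.0141   364,512.1126
  Σ                 58,273.9343   414,519.9696
P = 58,273.9343; Macaulay duration = 414,519.9696 / 58,273.9343 = 7.11330 half-year periods = 3.55665 years.
Modified duration = D_Mac / (1 + y) = 3.55665 / 1.0165 = 3.49892 years.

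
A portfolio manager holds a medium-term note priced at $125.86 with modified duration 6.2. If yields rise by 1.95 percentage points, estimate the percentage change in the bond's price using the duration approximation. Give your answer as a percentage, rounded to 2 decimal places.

Duration approximation: ΔP/P ≈ -D_mod · Δy = -6.2 × (+0.0195) = -0.120900.
As a percentage: -12.0900%.

-12.09%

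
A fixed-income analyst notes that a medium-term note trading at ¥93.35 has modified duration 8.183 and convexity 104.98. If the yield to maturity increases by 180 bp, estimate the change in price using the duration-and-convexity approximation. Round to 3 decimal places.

-¥12.162

Duration effect: -D_mod·Δy = -8.183 × (+0.018) = -0.147294
Convexity effect: ½·C·(Δy)² = 0.5 × 104.98 × (0.018)² = +0.01700676
ΔP/P ≈ -0.147294 + 0.01700676 = -0.13028724
ΔP ≈ 93.35 × (-0.13028724) = -12.162313854.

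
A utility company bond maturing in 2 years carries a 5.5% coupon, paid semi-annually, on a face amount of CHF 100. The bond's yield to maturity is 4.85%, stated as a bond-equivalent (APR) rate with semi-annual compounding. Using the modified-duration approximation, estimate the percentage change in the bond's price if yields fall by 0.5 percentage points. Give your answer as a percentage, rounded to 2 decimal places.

+0.94%

Periodic yield y = 0.02425. Modified duration first:
  t   CF        PV=CF/(1+0.02425)^t    t·PV
  1         2.75         2.6849         2.6849
  2         2.75         2.6213         5.2426
  3         2.75         2.5593         7.6778
  4       102.75        93.3594       373.4375
  Σ                    101.2249       389.0428
P = 101.2249; D_Mac = 3.84335 half-year periods = 1.92168 yrs; D_mod = 1.92168/(1+0.02425) = 1.87618 yrs.
ΔP/P ≈ -D_mod · Δy = -1.87618 × (-0.005) = +0.009381 = +0.9381%.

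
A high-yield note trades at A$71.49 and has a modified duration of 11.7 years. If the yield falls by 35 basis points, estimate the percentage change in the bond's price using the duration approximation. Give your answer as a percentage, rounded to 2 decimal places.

Duration approximation: ΔP/P ≈ -D_mod · Δy = -11.7 × (-0.0035) = +0.040950.
As a percentage: +4.0950%.

+4.10%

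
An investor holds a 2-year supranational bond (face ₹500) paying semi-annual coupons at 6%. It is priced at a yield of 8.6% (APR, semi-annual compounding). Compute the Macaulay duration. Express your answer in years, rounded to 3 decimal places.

Periodic yield y = 0.043. Discount each cash flow and weight by its period:
  t   CF        PV=CF/(1+0.043)^t    t·PV
  1        15.00        14.3816        14.3816
  2        15.00        13.7887        27.5774
  3        15.00        13.2202        39.6606
  4       515.00       435.1811     1,740.7243
  Σ                    476.5715     1,822.3439
Price P = Σ PV = 476.5715.
Macaulay duration = Σ(t·PV) / P = 1,822.3439 / 476.5715 = 3.82386 half-year periods.
In years: 3.82386 / 2 = 1.91193 years.

1.912 years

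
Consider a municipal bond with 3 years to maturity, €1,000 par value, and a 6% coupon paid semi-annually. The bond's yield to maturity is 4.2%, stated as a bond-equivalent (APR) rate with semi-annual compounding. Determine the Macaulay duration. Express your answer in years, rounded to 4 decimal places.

Periodic yield y = 0.021. Discount each cash flow and weight by its period:
  t   CF        PV=CF/(1+0.021)^t    t·PV
  1        30.00        29.3830        29.3830
  2        30.00        28.7786        57.5572
  3        30.00        28.1867        84.5601
  4        30.00        27.6069       110.4278
  5        30.00        27.0391       135.1956
  6     1,030.00       909.2489     5,455.4932
  Σ                  1,050.2432     5,872.6168
Price P = Σ PV = 1,050.2432.
Macaulay duration = Σ(t·PV) / P = 5,872.6168 / 1,050.2432 = 5.59167 half-year periods.
In years: 5.59167 / 2 = 2.79584 years.

2.7958 years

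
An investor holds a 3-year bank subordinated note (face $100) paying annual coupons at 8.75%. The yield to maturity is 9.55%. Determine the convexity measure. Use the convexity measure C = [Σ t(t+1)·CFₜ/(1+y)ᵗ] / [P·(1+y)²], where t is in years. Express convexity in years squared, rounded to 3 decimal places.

8.948

With y = 0.0955:
  t   CF        PV=CF/(1+0.0955)^t    t·PV        t(t+1)·PV
  1         8.75         7.9872         7.9872          15.9744
  2         8.75         7.2909        14.5819          43.7456
  3       108.75        82.7165       248.1495         992.5979
  Σ                     97.9947       270.7186       1,052.3180
P = 97.9947.
Convexity = Σ t(t+1)·PV / [P·(1+y)²] = 1,052.3180 / (97.9947 × 1.200120) = 8.94787.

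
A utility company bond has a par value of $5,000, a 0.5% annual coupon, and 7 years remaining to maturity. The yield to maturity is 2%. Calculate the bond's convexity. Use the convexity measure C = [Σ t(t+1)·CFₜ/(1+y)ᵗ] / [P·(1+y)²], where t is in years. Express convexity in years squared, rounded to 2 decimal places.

With y = 0.02:
  t   CF        PV=CF/(1+0.02)^t    t·PV        t(t+1)·PV
  1        25.00        24.5098        24.5098          49.0196
  2        25.00        24.0292        48.0584         144.1753
  3        25.00        23.5581        70.6742         282.6967
  4        25.00        23.0961        92.3845         461.9227
  5        25.00        22.6433       113.2164         679.2981
  6        25.00        22.1993       133.1957         932.3700
  7     5,025.00     4,374.5649    30,621.9543     244,975.6343
  Σ                  4,514.6007    31,103.9933     247,525.1167
P = 4,514.6007.
Convexity = Σ t(t+1)·PV / [P·(1+y)²] = 247,525.1167 / (4,514.6007 × 1.040400) = 52.69866.

52.70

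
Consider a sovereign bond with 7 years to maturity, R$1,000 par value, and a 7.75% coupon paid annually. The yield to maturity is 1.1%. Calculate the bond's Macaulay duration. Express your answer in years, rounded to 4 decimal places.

5.9065 years

Periodic yield y = 0.011. Discount each cash flow and weight by its year:
  t   CF        PV=CF/(1+0.011)^t    t·PV
  1        77.50        76.6568        76.6568
  2        77.50        75.8227       151.6455
  3        77.50        74.9978       224.9933
  4        77.50        74.1818       296.7270
  5        77.50        73.3746       366.8732
  6        77.50        72.5763       435.4577
  7     1,077.50       998.0658     6,986.4608
  Σ                  1,445.6758     8,538.8142
Price P = Σ PV = 1,445.6758.
Macaulay duration = Σ(t·PV) / P = 8,538.8142 / 1,445.6758 = 5.90645 years.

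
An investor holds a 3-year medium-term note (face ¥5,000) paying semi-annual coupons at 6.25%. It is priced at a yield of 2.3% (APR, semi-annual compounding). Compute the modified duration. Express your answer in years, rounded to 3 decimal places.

2.763 years

Periodic yield y = 0.0115. First find Macaulay duration:
  t   CF        PV=CF/(1+0.0115)^t    t·PV
  1       156.25       154.4736       154.4736
  2       156.25       152.7173       305.4346
  3       156.25       150.9810       452.9431
  4       156.25       149.2645       597.0579
  5       156.25       147.5675       737.8373
  6     5,156.25     4,814.3609    28,886.1654
  Σ                  5,569.3647    31,133.9118
P = 5,569.3647; Macaulay duration = 31,133.9118 / 5,569.3647 = 5.59021 half-year periods = 2.79510 years.
Modified duration = D_Mac / (1 + y) = 2.79510 / 1.0115 = 2.76333 years.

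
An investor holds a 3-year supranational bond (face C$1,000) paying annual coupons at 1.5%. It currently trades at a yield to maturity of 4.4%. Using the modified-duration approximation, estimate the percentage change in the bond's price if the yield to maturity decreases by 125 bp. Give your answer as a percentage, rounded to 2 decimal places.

+3.54%

Periodic yield y = 0.044. Modified duration first:
  t   CF        PV=CF/(1+0.044)^t    t·PV
  1        15.00        14.3678        14.3678
  2        15.00        13.7623        27.5246
  3     1,015.00       891.9994     2,675.9981
  Σ                    920.1295     2,717.8905
P = 920.1295; D_Mac = 2.95381 yrs; D_mod = 2.95381/(1+0.044) = 2.82932 yrs.
ΔP/P ≈ -D_mod · Δy = -2.82932 × (-0.0125) = +0.035367 = +3.5367%.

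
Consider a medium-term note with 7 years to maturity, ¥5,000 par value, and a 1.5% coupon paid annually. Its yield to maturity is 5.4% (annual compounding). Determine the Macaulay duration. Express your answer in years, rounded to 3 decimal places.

6.647 years

Periodic yield y = 0.054. Discount each cash flow and weight by its year:
  t   CF        PV=CF/(1+0.054)^t    t·PV
  1        75.00        71.1575        71.1575
  2        75.00        67.5119       135.0237
  3        75.00        64.0530       192.1590
  4        75.00        60.7713       243.0854
  5        75.00        57.6578       288.2891
  6        75.00        54.7038       328.2229
  7     5,075.00     3,511.9779    24,583.8451
  Σ                  3,887.8332    25,841.7826
Price P = Σ PV = 3,887.8332.
Macaulay duration = Σ(t·PV) / P = 25,841.7826 / 3,887.8332 = 6.64683 years.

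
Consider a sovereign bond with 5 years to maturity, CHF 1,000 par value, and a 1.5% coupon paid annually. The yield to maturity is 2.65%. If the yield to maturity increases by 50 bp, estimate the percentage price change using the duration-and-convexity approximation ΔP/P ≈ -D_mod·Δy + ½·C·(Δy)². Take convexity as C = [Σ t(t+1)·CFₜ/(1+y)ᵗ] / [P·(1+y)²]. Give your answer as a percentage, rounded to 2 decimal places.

-2.33%

With y = 0.0265:
  t   CF        PV=CF/(1+0.0265)^t    t·PV        t(t+1)·PV
  1        15.00        14.6128        14.6128          29.2255
  2        15.00        14.2355        28.4710          85.4131
  3        15.00        13.8680        41.6041         166.4162
  4        15.00        13.5100        54.0400         270.2001
  5     1,015.00       890.5766     4,452.8829      26,717.2976
  Σ                    946.8029     4,591.6108      27,268.5525
P = 946.8029; D_Mac = 4.84960 yrs; D_mod = 4.72440 yrs; C = 27.33283.
Duration effect: -4.72440 × (+0.005) = -0.023622
Convexity effect: 0.5 × 27.33283 × (0.005)² = +0.0003417
ΔP/P ≈ -0.023622 + 0.0003417 = -0.023280 = -2.3280%.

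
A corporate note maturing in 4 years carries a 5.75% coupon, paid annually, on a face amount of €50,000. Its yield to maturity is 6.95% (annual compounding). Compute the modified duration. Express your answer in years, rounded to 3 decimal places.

Periodic yield y = 0.0695. First find Macaulay duration:
  t   CF        PV=CF/(1+0.0695)^t    t·PV
  1     2,875.00     2,688.1720     2,688.1720
  2     2,875.00     2,513.4848     5,026.9697
  3     2,875.00     2,350.1495     7,050.4484
  4    52,875.00    40,413.5708   161,654.2832
  Σ                 47,965.3771   176,419.8733
P = 47,965.3771; Macaulay duration = 176,419.8733 / 47,965.3771 = 3.67807 years.
Modified duration = D_Mac / (1 + y) = 3.67807 / 1.0695 = 3.43905 years.

3.439 years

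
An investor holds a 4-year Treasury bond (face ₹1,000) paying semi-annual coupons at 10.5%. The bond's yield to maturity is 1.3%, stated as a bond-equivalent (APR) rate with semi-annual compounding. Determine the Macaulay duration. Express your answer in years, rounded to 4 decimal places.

3.4689 years

Periodic yield y = 0.0065. Discount each cash flow and weight by its period:
  t   CF        PV=CF/(1+0.0065)^t    t·PV
  1        52.50        52.1610        52.1610
  2        52.50        51.8241       103.6482
  3        52.50        51.4894       154.4682
  4        52.50        51.1569       204.6276
  5        52.50        50.8265       254.1326
  6        52.50        50.4983       302.9897
  7        52.50        50.1722       351.2052
  8     1,052.50       999.3368     7,994.6942
  Σ                  1,357.4651     9,417.9267
Price P = Σ PV = 1,357.4651.
Macaulay duration = Σ(t·PV) / P = 9,417.9267 / 1,357.4651 = 6.93788 half-year periods.
In years: 6.93788 / 2 = 3.46894 years.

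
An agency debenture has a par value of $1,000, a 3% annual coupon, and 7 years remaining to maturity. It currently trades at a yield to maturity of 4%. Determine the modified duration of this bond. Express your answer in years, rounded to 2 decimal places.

6.15 years

Periodic yield y = 0.04. First find Macaulay duration:
  t   CF        PV=CF/(1+0.04)^t    t·PV
  1        30.00        28.8462        28.8462
  2        30.00        27.7367        55.4734
  3        30.00        26.6699        80.0097
  4        30.00        25.6441       102.5765
  5        30.00        24.6578       123.2891
  6        30.00        23.7094       142.2566
  7     1,030.00       782.7153     5,479.0074
  Σ                    939.9795     6,011.4588
P = 939.9795; Macaulay duration = 6,011.4588 / 939.9795 = 6.39531 years.
Modified duration = D_Mac / (1 + y) = 6.39531 / 1.04 = 6.14934 years.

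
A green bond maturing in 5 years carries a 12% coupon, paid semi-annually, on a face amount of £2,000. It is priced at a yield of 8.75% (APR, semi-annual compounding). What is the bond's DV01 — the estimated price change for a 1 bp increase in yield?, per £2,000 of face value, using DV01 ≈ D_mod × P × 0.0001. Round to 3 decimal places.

Periodic yield y = 0.04375.
  t   CF        PV=CF/(1+0.04375)^t    t·PV
  1       120.00       114.9701       114.9701
  2       120.00       110.1510       220.3019
  3       120.00       105.5338       316.6015
  4       120.00       101.1103       404.4411
  5       120.00        96.8721       484.3606
  6       120.00        92.8116       556.8697
  7       120.00        88.9213       622.4491
  8       120.00        85.1941       681.5525
  9       120.00        81.6231       734.6075
  10    2,120.00     1,381.5639    13,815.6390
  Σ                  2,258.7512    17,951.7930
P = 2,258.7512; D_Mac = 7.94766 half-year periods = 3.97383 yrs; D_mod = 3.80726 yrs.
DV01 ≈ 3.80726 × 2,258.7512 × 0.0001 = 0.859966.

£0.860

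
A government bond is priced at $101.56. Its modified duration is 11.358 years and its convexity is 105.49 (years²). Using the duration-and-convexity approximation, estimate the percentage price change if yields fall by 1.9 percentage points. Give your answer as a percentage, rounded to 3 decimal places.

Duration effect: -D_mod·Δy = -11.358 × (-0.019) = +0.215802
Convexity effect: ½·C·(Δy)² = 0.5 × 105.49 × (-0.019)² = +0.019040945
ΔP/P ≈ +0.215802 + 0.019040945 = +0.234842945
= +23.4842945%.

+23.484%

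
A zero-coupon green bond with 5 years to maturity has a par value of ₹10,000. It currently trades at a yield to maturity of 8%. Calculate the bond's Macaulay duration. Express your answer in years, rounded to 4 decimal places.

5.0000 years

A zero-coupon bond has a single cash flow at maturity, so its Macaulay duration equals its maturity: 5 years.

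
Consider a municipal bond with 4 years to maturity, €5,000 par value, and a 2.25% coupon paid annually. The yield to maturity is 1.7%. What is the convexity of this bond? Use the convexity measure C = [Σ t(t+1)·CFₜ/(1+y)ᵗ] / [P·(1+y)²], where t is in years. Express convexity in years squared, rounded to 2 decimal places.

With y = 0.017:
  t   CF        PV=CF/(1+0.017)^t    t·PV        t(t+1)·PV
  1       112.50       110.6195       110.6195         221.2389
  2       112.50       108.7704       217.5407         652.6222
  3       112.50       106.9522       320.8566       1,283.4262
  4     5,112.50     4,779.1373    19,116.5493      95,582.7464
  Σ                  5,105.4793    19,765.5660      97,740.0338
P = 5,105.4793.
Convexity = Σ t(t+1)·PV / [P·(1+y)²] = 97,740.0338 / (5,105.4793 × 1.034289) = 18.50947.

18.51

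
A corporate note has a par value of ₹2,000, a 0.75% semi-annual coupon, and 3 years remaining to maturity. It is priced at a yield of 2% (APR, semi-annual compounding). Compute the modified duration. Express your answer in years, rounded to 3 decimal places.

2.942 years

Periodic yield y = 0.01. First find Macaulay duration:
  t   CF        PV=CF/(1+0.01)^t    t·PV
  1         7.50         7.4257         7.4257
  2         7.50         7.3522        14.7044
  3         7.50         7.2794        21.8383
  4         7.50         7.2074        28.8294
  5         7.50         7.1360        35.6800
  6     2,007.50     1,891.1558    11,346.9349
  Σ                  1,927.5565    11,455.4127
P = 1,927.5565; Macaulay duration = 11,455.4127 / 1,927.5565 = 5.94297 half-year periods = 2.97149 years.
Modified duration = D_Mac / (1 + y) = 2.97149 / 1.01 = 2.94206 years.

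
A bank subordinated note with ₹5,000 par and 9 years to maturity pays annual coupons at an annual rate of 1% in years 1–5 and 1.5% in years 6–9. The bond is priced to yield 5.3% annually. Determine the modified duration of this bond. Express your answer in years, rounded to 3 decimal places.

Periodic yield y = 0.053. First find Macaulay duration:
  t   CF        PV=CF/(1+0.053)^t    t·PV
  1        50.00        47.4834        47.4834
  2        50.00        45.0934        90.1869
  3        50.00        42.8238       128.4713
  4        50.00        40.6683       162.6734
  5        50.00        38.6214       193.1071
  6        75.00        55.0163       330.0975
  7        75.00        52.2472       365.7301
  8        75.00        49.6174       396.9395
  9     5,075.00     3,188.4580    28,696.1224
  Σ                  3,560.0292    30,410.8115
P = 3,560.0292; Macaulay duration = 30,410.8115 / 3,560.0292 = 8.54229 years.
Modified duration = D_Mac / (1 + y) = 8.54229 / 1.053 = 8.11234 years.

8.112 years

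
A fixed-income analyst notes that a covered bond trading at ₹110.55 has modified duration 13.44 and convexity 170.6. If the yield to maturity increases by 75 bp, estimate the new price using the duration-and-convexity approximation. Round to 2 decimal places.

₹99.94

Duration effect: -D_mod·Δy = -13.44 × (+0.0075) = -0.100800
Convexity effect: ½·C·(Δy)² = 0.5 × 170.6 × (0.0075)² = +0.004798125
ΔP/P ≈ -0.100800 + 0.004798125 = -0.096001875
New price ≈ 110.55 × (1 - 0.096001875) = 99.93699271875.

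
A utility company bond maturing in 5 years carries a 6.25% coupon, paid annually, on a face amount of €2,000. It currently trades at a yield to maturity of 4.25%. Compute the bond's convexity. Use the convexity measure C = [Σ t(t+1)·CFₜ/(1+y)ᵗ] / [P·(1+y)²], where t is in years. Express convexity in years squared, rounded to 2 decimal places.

23.73

With y = 0.0425:
  t   CF        PV=CF/(1+0.0425)^t    t·PV        t(t+1)·PV
  1       125.00       119.9041       119.9041         239.8082
  2       125.00       115.0159       230.0318         690.0954
  3       125.00       110.3270       330.9810       1,323.9240
  4       125.00       105.8293       423.3170       2,116.5852
  5     2,125.00     1,725.7529     8,628.7646      51,772.5875
  Σ                  2,176.8292     9,732.9985      56,143.0003
P = 2,176.8292.
Convexity = Σ t(t+1)·PV / [P·(1+y)²] = 56,143.0003 / (2,176.8292 × 1.086806) = 23.73117.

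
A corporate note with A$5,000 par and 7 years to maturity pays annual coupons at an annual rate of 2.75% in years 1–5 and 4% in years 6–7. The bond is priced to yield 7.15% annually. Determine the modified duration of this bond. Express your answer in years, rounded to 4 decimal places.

Periodic yield y = 0.0715. First find Macaulay duration:
  t   CF        PV=CF/(1+0.0715)^t    t·PV
  1       137.50       128.3248       128.3248
  2       137.50       119.7618       239.5236
  3       137.50       111.7702       335.3107
  4       137.50       104.3119       417.2477
  5       137.50        97.3513       486.7566
  6       200.00       132.1530       792.9178
  7     5,200.00     3,206.6984    22,446.8888
  Σ                  3,900.3715    24,846.9701
P = 3,900.3715; Macaulay duration = 24,846.9701 / 3,900.3715 = 6.37041 years.
Modified duration = D_Mac / (1 + y) = 6.37041 / 1.0715 = 5.94532 years.

5.9453 years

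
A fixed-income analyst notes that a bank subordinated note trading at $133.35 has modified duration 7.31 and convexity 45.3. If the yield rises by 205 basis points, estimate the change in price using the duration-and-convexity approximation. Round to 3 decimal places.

-$18.714

Duration effect: -D_mod·Δy = -7.31 × (+0.0205) = -0.149855
Convexity effect: ½·C·(Δy)² = 0.5 × 45.3 × (0.0205)² = +0.0095186625
ΔP/P ≈ -0.149855 + 0.0095186625 = -0.1403363375
ΔP ≈ 133.35 × (-0.1403363375) = -18.713850605625.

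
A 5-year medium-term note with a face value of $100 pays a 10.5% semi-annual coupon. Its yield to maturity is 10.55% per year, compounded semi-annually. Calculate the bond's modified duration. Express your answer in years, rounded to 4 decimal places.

3.8125 years

Periodic yield y = 0.05275. First find Macaulay duration:
  t   CF        PV=CF/(1+0.05275)^t    t·PV
  1         5.25         4.9869         4.9869
  2         5.25         4.7371         9.4741
  3         5.25         4.4997        13.4991
  4         5.25         4.2742        17.0969
  5         5.25         4.0601        20.3003
  6         5.25         3.8566        23.1398
  7         5.25         3.6634        25.6437
  8         5.25         3.4798        27.8386
  9         5.25         3.3055        29.7492
  10      105.25        62.9462       629.4621
  Σ                     99.8095       801.1908
P = 99.8095; Macaulay duration = 801.1908 / 99.8095 = 8.02720 half-year periods = 4.01360 years.
Modified duration = D_Mac / (1 + y) = 4.01360 / 1.05275 = 3.81249 years.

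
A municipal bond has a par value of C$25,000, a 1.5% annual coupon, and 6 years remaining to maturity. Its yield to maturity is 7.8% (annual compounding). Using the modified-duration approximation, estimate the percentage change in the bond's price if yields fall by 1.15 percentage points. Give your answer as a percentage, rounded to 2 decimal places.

+6.11%

Periodic yield y = 0.078. Modified duration first:
  t   CF        PV=CF/(1+0.078)^t    t·PV
  1       375.00       347.8664       347.8664
  2       375.00       322.6961       645.3922
  3       375.00       299.3471       898.0412
  4       375.00       277.6874     1,110.7497
  5       375.00       257.5950     1,287.9751
  6    25,375.00    16,169.3844    97,016.3064
  Σ                 17,674.5764   101,306.3311
P = 17,674.5764; D_Mac = 5.73175 yrs; D_mod = 5.73175/(1+0.078) = 5.31703 yrs.
ΔP/P ≈ -D_mod · Δy = -5.31703 × (-0.0115) = +0.061146 = +6.1146%.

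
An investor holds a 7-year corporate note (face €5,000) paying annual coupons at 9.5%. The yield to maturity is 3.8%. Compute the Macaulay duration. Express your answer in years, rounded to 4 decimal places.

5.6548 years

Periodic yield y = 0.038. Discount each cash flow and weight by its year:
  t   CF        PV=CF/(1+0.038)^t    t·PV
  1       475.00       457.6108       457.6108
  2       475.00       440.8582       881.7164
  3       475.00       424.7189     1,274.1566
  4       475.00       409.1704     1,636.6816
  5       475.00       394.1911     1,970.9556
  6       475.00       379.7602     2,278.5614
  7     5,475.00     4,216.9908    29,518.9353
  Σ                  6,723.3003    38,018.6176
Price P = Σ PV = 6,723.3003.
Macaulay duration = Σ(t·PV) / P = 38,018.6176 / 6,723.3003 = 5.65476 years.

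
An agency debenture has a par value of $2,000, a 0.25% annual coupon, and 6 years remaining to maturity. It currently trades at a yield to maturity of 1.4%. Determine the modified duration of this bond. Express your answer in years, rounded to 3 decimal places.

Periodic yield y = 0.014. First find Macaulay duration:
  t   CF        PV=CF/(1+0.014)^t    t·PV
  1         5.00         4.9310         4.9310
  2         5.00         4.8629         9.7258
  3         5.00         4.7957        14.3872
  4         5.00         4.7295        18.9181
  5         5.00         4.6642        23.3212
  6     2,005.00     1,844.5339    11,067.2035
  Σ                  1,868.5173    11,138.4868
P = 1,868.5173; Macaulay duration = 11,138.4868 / 1,868.5173 = 5.96114 years.
Modified duration = D_Mac / (1 + y) = 5.96114 / 1.014 = 5.87883 years.

5.879 years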